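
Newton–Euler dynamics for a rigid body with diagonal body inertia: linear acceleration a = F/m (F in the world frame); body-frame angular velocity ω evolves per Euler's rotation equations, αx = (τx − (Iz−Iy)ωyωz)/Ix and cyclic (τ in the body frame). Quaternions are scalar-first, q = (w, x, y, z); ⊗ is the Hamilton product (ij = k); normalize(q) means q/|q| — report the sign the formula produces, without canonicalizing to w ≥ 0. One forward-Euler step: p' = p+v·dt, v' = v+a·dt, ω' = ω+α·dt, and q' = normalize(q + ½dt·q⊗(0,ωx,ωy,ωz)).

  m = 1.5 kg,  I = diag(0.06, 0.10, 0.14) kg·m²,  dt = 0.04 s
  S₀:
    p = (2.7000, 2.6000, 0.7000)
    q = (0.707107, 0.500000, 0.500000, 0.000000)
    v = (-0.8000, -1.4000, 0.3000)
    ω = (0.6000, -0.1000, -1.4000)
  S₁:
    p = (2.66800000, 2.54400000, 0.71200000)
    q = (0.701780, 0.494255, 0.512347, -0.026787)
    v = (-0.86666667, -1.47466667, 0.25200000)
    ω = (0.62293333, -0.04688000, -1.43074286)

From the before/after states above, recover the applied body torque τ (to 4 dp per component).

ω₁ − ω₀ = (0.02293333, 0.05312000, -0.03074286)
precession coupling = (0.0056, 0.0672, -0.0024)
applied torque τ = (0.0400, 0.2000, -0.1100)

τ = (0.0400, 0.2000, -0.1100)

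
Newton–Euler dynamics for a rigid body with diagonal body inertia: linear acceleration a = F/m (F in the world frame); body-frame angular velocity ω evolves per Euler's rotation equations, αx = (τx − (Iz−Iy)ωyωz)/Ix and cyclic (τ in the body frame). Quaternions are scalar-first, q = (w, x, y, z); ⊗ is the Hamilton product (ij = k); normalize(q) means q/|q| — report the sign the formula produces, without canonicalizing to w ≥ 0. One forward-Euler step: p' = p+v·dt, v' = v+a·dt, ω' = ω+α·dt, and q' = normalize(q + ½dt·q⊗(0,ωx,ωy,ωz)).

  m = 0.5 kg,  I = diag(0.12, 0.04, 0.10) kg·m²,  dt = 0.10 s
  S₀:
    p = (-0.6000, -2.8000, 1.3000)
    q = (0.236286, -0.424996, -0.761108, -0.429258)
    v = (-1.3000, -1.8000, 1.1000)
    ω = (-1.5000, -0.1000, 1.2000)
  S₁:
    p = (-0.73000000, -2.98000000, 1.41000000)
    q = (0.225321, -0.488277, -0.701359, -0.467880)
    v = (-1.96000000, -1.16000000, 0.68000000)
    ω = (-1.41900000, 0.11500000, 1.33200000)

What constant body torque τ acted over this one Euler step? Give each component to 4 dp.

rate change Δω = (0.08100000, 0.21500000, 0.13200000)
applied torque τ = (0.0900, 0.0500, 0.1200)

τ = (0.0900, 0.0500, 0.1200)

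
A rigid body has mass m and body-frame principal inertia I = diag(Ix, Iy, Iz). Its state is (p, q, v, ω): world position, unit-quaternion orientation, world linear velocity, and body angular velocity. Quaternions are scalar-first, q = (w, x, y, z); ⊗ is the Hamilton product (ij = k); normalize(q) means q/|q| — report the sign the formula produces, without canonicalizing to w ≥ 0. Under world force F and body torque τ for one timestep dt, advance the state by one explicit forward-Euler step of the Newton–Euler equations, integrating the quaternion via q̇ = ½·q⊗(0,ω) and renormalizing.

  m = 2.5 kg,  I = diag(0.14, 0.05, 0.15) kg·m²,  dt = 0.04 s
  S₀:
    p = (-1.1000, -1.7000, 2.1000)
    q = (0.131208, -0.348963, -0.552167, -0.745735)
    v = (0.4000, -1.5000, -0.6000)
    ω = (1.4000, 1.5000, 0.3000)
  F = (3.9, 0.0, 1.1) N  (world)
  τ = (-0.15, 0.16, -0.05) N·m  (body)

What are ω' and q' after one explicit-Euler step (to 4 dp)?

ω' = (1.3443, 1.6314, 0.3371)
q' = (0.1619, -0.3259, -0.5665, -0.7393)

ω×(Iω) gyroscopic = (0.0450, -0.0042, -0.1890)
(τ − ω×Iω)/I = (-1.3929, 3.2840, 0.9267)
ω' = ω + α·dt = (1.3443, 1.6314, 0.3371)
Hamilton product q⊗(0,ω) = (1.5405192, 1.1366436, -0.7425281, 0.2889517)
q + ½dt·q⊗(0,ω), renormalized = (0.1619, -0.3259, -0.5665, -0.7393)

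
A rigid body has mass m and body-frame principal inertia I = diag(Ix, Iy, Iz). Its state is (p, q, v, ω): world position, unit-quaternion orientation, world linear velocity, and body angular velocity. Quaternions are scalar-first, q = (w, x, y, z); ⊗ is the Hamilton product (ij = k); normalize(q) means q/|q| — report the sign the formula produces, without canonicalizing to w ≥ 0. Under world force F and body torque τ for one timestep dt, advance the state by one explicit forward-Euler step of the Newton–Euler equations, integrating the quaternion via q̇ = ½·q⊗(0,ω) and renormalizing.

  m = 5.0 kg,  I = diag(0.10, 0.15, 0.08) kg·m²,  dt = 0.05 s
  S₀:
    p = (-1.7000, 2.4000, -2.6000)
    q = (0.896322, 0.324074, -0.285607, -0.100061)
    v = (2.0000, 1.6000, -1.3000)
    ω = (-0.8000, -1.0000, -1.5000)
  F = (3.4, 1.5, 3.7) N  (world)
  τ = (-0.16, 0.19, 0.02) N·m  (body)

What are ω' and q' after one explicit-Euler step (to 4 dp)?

ω' = (-0.8275, -0.9447, -1.5125)
q' = (0.8908, 0.3140, -0.2935, -0.1473)

angular accel α = (-0.5500, 1.1067, -0.2500)
ω' = ω + α·dt = (-0.8275, -0.9447, -1.5125)
q⊗(0,ω) = (-0.1764393, -0.3887081, -0.3301622, -1.8970426)
q' = normalize(q + ½dt·q⊗(0,ω)) = (0.8908, 0.3140, -0.2935, -0.1473)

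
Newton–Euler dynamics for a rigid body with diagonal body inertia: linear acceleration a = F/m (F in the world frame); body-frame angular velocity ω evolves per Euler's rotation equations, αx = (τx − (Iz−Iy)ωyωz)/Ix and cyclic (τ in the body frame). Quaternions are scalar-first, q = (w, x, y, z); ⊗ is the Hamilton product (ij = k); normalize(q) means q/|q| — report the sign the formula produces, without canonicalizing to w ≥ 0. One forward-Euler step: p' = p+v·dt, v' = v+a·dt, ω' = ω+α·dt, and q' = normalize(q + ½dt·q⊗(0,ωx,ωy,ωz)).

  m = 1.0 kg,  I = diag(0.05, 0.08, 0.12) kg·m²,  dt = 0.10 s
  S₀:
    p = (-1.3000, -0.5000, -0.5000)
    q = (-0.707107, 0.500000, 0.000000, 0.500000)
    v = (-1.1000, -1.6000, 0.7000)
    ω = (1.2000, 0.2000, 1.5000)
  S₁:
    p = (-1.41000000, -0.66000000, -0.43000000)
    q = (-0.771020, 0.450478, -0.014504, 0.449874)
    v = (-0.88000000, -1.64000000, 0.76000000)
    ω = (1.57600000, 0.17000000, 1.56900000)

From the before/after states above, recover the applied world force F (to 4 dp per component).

F = (2.2000, -0.4000, 0.6000)

v₁ − v₀ = (0.22000000, -0.04000000, 0.06000000)
m·(v₁−v₀)/dt = (2.2000, -0.4000, 0.6000)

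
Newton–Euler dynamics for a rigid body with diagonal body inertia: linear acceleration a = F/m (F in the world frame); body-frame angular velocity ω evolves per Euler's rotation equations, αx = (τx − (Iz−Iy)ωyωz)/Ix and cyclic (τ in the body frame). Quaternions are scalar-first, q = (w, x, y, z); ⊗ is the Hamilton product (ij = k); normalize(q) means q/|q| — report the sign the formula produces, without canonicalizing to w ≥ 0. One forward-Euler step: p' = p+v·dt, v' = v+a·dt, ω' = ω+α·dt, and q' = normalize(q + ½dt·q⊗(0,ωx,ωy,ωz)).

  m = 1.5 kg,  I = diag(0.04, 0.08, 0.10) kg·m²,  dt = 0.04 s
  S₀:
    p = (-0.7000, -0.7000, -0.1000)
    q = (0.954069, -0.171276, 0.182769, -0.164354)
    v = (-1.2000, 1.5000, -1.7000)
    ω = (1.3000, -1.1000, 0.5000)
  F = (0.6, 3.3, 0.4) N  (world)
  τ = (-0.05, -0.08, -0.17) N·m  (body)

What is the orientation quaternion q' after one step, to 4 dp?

q' = (0.9636, -0.1482, 0.1591, -0.1557)

2q̇ = q⊗(0,ω) = (0.5058817, 1.1508848, -1.1774981, 0.4278384)
q + ½dt·q⊗(0,ω), renormalized = (0.9636, -0.1482, 0.1591, -0.1557)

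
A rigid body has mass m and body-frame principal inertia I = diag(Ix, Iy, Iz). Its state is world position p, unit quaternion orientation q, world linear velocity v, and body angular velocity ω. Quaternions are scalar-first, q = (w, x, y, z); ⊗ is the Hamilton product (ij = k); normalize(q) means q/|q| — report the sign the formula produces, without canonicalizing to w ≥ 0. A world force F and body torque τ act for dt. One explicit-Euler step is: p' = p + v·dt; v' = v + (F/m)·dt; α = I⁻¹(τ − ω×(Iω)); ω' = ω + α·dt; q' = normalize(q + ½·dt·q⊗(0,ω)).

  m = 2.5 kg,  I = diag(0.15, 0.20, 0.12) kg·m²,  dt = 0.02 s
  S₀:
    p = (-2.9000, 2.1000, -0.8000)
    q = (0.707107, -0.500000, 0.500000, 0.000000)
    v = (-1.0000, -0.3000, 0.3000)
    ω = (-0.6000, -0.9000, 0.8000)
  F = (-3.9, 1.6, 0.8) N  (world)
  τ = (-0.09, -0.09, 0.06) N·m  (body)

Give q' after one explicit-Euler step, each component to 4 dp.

Hamilton product q⊗(0,ω) = (0.1500000, -0.0242642, -0.2363963, 1.3156856)
updated quaternion q' = (0.7085, -0.5002, 0.4976, 0.0132)

q' = (0.7085, -0.5002, 0.4976, 0.0132)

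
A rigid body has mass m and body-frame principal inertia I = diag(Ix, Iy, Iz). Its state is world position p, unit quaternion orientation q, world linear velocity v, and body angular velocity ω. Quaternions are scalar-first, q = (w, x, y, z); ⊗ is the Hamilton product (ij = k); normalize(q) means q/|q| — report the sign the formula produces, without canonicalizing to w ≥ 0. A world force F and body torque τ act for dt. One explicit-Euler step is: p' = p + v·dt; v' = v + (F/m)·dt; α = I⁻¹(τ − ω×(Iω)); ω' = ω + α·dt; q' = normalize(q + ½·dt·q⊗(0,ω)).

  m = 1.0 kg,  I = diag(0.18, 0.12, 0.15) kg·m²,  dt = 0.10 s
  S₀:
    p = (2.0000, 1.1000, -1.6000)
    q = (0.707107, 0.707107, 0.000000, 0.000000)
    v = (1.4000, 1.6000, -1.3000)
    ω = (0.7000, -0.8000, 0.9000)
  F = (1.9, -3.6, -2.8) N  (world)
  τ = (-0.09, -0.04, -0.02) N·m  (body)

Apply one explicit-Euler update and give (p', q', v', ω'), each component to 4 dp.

a = (1.9000, -3.6000, -2.8000)
p + v·dt = (2.1400, 1.2600, -1.7300)
v' = v + a·dt = (1.5900, 1.2400, -1.5800)
angular accel α = (-0.3800, -0.4908, -0.3573)
new body rate ω' = (0.6620, -0.8491, 0.8643)
Hamilton product q⊗(0,ω) = (-0.4949749, 0.4949749, -1.2020819, 0.0707107)
q' = normalize(q + ½dt·q⊗(0,ω)) = (0.6807, 0.7301, -0.0600, 0.0035)

p' = (2.1400, 1.2600, -1.7300)
q' = (0.6807, 0.7301, -0.0600, 0.0035)
v' = (1.5900, 1.2400, -1.5800)
ω' = (0.6620, -0.8491, 0.8643)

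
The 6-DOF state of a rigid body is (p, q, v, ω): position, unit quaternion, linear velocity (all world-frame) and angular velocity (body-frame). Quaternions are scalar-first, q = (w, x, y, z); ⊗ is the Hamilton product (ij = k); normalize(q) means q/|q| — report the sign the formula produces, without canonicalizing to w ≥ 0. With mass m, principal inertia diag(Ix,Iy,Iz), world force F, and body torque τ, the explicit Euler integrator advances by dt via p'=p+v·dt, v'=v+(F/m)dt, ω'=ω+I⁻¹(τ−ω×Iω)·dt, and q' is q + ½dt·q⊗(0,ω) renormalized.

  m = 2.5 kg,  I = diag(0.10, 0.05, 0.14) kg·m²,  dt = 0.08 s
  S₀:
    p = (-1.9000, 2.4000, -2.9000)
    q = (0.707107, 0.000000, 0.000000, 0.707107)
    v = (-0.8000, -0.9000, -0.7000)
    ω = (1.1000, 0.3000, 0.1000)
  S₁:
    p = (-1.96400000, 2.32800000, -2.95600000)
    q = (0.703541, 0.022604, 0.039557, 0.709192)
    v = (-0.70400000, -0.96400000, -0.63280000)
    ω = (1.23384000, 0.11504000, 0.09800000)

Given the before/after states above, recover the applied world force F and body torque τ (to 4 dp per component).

F = (3.0000, -2.0000, 2.1000)
τ = (0.1700, -0.1200, -0.0200)

Δv = v₁−v₀ = (0.09600000, -0.06400000, 0.06720000)
m·(v₁−v₀)/dt = (3.0000, -2.0000, 2.1000)
ω₁ − ω₀ = (0.13384000, -0.18496000, -0.00200000)
applied torque τ = (0.1700, -0.1200, -0.0200)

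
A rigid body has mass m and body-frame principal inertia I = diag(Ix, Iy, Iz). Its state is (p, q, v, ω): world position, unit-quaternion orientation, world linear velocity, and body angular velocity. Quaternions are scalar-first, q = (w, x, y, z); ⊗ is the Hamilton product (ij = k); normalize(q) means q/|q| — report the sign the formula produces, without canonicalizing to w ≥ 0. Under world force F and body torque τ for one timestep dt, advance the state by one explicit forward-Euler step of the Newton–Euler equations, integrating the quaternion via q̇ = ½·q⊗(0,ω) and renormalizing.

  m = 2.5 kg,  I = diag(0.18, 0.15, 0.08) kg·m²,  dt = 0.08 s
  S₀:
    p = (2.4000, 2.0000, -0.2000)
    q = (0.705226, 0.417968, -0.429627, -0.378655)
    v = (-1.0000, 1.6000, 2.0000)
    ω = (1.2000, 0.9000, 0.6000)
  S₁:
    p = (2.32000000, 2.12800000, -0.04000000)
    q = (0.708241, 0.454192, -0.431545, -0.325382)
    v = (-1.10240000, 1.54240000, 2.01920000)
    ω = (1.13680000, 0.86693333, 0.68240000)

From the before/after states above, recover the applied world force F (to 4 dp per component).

v₁ − v₀ = (-0.10240000, -0.05760000, 0.01920000)
applied force F = (-3.2000, -1.8000, 0.6000)

F = (-3.2000, -1.8000, 0.6000)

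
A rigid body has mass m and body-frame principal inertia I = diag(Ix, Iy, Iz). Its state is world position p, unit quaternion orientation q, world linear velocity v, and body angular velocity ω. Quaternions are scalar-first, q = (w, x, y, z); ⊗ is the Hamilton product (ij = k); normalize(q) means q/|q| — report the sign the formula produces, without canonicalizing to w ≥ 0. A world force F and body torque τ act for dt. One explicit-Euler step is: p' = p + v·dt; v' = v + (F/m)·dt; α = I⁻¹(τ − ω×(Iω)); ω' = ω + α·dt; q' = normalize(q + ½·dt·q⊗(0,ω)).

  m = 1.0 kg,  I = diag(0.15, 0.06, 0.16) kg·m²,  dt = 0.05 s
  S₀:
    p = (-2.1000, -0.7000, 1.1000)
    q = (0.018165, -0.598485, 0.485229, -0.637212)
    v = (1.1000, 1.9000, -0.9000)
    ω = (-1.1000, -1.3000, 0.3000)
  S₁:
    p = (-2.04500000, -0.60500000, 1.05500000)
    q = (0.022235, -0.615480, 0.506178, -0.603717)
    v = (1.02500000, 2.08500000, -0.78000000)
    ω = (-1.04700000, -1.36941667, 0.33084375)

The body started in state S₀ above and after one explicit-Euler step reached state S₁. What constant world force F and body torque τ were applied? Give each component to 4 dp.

Δω = ω₁−ω₀ = (0.05300000, -0.06941667, 0.03084375)
precession coupling = (-0.0390, 0.0033, -0.1287)
applied torque τ = (0.1200, -0.0800, -0.0300)
v₁ − v₀ = (-0.07500000, 0.18500000, 0.12000000)
m·(v₁−v₀)/dt = (-1.5000, 3.7000, 2.4000)

F = (-1.5000, 3.7000, 2.4000)
τ = (0.1200, -0.0800, -0.0300)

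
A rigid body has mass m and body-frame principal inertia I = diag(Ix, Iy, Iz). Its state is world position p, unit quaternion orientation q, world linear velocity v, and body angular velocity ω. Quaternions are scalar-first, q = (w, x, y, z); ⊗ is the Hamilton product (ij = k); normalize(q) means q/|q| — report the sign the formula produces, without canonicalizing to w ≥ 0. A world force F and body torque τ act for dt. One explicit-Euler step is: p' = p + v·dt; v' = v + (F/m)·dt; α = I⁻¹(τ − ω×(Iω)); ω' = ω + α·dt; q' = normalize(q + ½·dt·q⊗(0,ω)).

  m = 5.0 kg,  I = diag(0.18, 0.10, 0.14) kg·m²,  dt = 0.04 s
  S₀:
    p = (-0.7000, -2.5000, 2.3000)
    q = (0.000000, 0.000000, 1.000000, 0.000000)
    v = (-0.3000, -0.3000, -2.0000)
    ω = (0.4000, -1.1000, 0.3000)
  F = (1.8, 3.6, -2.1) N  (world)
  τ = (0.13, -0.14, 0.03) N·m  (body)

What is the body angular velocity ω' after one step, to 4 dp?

precession coupling ω×(Iω) = (-0.0132, 0.0048, 0.0352)
(τ − ω×Iω)/I = (0.7956, -1.4480, -0.0371)
ω + α·dt = (0.4318, -1.1579, 0.2985)

ω' = (0.4318, -1.1579, 0.2985)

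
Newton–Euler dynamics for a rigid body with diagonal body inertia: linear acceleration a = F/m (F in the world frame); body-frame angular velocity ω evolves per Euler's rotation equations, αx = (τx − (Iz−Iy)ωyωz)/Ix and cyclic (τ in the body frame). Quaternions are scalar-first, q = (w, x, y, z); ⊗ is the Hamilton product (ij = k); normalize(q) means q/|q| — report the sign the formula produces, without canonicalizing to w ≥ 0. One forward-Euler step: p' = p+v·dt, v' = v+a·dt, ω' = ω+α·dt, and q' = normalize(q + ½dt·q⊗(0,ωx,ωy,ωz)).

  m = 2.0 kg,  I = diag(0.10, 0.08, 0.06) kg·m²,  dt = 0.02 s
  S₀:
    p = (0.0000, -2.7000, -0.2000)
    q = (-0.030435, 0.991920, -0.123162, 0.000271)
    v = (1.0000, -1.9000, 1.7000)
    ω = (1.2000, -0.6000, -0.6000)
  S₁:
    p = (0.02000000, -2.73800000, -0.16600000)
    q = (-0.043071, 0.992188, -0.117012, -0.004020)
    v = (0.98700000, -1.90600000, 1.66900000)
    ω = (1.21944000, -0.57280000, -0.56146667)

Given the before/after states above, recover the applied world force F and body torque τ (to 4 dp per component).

F = (-1.3000, -0.6000, -3.1000)
τ = (0.0900, 0.0800, 0.1300)

velocity change Δv = (-0.01300000, -0.00600000, -0.03100000)
m·(v₁−v₀)/dt = (-1.3000, -0.6000, -3.1000)
ω₁ − ω₀ = (0.01944000, 0.02720000, 0.03853333)
applied torque τ = (0.0900, 0.0800, 0.1300)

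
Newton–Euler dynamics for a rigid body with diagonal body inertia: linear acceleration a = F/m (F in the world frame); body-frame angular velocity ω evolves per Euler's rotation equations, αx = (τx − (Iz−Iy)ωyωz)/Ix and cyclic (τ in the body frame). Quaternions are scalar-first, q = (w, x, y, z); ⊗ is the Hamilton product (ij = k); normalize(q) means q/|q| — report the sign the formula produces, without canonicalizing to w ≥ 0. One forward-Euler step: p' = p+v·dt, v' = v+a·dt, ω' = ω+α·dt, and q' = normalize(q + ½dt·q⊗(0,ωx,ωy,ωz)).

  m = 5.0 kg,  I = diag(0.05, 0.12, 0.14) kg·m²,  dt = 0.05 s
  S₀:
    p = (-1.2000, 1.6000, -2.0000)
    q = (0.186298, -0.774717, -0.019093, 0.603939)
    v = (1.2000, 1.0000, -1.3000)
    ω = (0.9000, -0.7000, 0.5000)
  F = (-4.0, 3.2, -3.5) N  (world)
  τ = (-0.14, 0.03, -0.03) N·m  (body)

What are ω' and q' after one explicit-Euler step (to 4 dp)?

ω' = (0.7670, -0.6706, 0.5050)
q' = (0.1958, -0.7598, 0.0009, 0.6200)

ω×(Iω) gyroscopic = (-0.0070, -0.0405, -0.0441)
(τ − ω×Iω)/I = (-2.6600, 0.5875, 0.1007)
new body rate ω' = (0.7670, -0.6706, 0.5050)
2q̇ = q⊗(0,ω) = (0.3819107, 0.5808790, 0.8004950, 0.6526346)
q + ½dt·q⊗(0,ω), renormalized = (0.1958, -0.7598, 0.0009, 0.6200)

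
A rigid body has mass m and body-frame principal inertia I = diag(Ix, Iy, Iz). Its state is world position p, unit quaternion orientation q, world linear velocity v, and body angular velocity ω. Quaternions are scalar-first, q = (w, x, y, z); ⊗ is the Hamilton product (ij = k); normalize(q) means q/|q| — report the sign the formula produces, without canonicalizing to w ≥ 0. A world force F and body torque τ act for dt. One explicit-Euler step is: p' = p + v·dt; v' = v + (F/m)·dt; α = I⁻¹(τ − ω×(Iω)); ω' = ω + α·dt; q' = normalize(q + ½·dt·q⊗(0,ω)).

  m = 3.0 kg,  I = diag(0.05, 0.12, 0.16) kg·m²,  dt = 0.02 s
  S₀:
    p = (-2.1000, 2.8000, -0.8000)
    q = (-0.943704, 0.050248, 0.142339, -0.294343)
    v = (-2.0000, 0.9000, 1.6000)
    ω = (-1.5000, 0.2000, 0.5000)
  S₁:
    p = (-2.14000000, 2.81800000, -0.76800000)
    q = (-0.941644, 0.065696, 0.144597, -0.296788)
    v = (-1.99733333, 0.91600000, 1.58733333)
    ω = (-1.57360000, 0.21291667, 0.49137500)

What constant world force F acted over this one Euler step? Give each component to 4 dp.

F = (0.4000, 2.4000, -1.9000)

Δv = v₁−v₀ = (0.00266667, 0.01600000, -0.01266667)
m·(v₁−v₀)/dt = (0.4000, 2.4000, -1.9000)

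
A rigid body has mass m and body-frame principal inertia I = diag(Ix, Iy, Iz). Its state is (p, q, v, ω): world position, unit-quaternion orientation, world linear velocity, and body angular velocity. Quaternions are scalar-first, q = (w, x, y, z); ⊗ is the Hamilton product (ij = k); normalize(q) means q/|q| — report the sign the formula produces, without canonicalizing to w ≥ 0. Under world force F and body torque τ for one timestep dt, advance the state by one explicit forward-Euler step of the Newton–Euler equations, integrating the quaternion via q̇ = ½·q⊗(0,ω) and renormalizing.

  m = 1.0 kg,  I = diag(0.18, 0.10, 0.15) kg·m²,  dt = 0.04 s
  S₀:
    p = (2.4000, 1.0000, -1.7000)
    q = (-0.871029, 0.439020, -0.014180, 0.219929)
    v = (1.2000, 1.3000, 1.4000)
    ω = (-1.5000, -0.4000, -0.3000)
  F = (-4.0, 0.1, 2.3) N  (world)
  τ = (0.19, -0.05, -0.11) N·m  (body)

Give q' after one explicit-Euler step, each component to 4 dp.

q' = (-0.8562, 0.4668, -0.0112, 0.2211)

q⊗(0,ω) = (0.7188367, 1.3987691, 0.1502241, 0.0644307)
q' = normalize(q + ½dt·q⊗(0,ω)) = (-0.8562, 0.4668, -0.0112, 0.2211)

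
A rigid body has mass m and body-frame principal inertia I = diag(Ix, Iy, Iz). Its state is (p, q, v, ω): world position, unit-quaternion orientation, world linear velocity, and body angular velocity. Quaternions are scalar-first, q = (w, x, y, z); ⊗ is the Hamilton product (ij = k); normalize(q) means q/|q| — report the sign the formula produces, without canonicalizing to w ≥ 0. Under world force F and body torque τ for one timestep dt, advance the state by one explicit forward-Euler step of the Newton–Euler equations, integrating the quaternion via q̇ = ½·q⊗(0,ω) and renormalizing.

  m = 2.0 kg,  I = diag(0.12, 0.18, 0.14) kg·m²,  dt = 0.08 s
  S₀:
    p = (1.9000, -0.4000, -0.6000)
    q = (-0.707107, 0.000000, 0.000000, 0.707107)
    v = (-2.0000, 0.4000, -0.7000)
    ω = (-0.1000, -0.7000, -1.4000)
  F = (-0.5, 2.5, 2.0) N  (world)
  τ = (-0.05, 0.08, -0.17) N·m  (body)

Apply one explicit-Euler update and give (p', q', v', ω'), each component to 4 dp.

a = F/m = (-0.2500, 1.2500, 1.0000)
new position p' = (1.7400, -0.3680, -0.6560)
new velocity v' = (-2.0200, 0.5000, -0.6200)
precession coupling ω×(Iω) = (-0.0392, -0.0028, 0.0042)
(τ − ω×Iω)/I = (-0.0900, 0.4600, -1.2443)
new body rate ω' = (-0.1072, -0.6632, -1.4995)
q⊗(0,ω) = (0.9899498, 0.5656856, 0.4242642, 0.9899498)
q + ½dt·q⊗(0,ω), renormalized = (-0.6662, 0.0226, 0.0169, 0.7452)

p' = (1.7400, -0.3680, -0.6560)
q' = (-0.6662, 0.0226, 0.0169, 0.7452)
v' = (-2.0200, 0.5000, -0.6200)
ω' = (-0.1072, -0.6632, -1.4995)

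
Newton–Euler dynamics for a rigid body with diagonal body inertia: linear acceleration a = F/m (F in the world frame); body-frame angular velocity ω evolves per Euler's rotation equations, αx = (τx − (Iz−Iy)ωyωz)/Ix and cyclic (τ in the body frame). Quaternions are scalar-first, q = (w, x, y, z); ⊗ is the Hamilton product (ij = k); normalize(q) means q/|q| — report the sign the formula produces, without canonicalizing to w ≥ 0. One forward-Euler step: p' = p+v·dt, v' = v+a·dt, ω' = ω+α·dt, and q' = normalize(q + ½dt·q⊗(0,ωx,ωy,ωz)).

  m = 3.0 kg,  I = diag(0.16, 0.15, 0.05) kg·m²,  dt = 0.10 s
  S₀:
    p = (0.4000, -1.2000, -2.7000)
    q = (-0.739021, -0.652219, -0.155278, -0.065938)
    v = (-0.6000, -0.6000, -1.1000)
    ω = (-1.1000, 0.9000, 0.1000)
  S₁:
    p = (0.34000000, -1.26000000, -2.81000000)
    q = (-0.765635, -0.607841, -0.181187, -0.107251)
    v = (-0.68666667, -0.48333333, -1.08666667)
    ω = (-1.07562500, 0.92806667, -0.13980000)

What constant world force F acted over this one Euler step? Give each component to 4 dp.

F = (-2.6000, 3.5000, 0.4000)

Δv = v₁−v₀ = (-0.08666667, 0.11666667, 0.01333333)
m·(v₁−v₀)/dt = (-2.6000, 3.5000, 0.4000)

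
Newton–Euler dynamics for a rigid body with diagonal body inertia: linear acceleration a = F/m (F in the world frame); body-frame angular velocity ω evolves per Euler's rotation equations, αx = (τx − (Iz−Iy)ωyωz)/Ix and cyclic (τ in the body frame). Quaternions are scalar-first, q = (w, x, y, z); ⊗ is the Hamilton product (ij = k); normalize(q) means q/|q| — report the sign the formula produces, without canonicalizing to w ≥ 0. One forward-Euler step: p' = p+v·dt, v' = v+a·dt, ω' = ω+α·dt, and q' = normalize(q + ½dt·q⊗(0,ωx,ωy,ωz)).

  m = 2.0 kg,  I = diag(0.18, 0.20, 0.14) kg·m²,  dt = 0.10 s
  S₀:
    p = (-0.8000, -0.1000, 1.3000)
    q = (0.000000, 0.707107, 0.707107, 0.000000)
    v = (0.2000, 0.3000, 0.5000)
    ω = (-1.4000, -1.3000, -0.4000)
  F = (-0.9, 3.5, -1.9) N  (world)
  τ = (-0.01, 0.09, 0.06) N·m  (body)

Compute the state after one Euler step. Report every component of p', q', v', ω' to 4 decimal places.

α = I⁻¹(τ − ω×Iω) = (0.1178, 0.3380, 0.1686)
ω' = ω + α·dt = (-1.3882, -1.2662, -0.3831)
Hamilton product q⊗(0,ω) = (1.9091889, -0.2828428, 0.2828428, 0.0707107)
updated quaternion q' = (0.0950, 0.6897, 0.7178, 0.0035)
p' = p + v·dt = (-0.7800, -0.0700, 1.3500)
v + (F/m)dt = (0.1550, 0.4750, 0.4050)

p' = (-0.7800, -0.0700, 1.3500)
q' = (0.0950, 0.6897, 0.7178, 0.0035)
v' = (0.1550, 0.4750, 0.4050)
ω' = (-1.3882, -1.2662, -0.3831)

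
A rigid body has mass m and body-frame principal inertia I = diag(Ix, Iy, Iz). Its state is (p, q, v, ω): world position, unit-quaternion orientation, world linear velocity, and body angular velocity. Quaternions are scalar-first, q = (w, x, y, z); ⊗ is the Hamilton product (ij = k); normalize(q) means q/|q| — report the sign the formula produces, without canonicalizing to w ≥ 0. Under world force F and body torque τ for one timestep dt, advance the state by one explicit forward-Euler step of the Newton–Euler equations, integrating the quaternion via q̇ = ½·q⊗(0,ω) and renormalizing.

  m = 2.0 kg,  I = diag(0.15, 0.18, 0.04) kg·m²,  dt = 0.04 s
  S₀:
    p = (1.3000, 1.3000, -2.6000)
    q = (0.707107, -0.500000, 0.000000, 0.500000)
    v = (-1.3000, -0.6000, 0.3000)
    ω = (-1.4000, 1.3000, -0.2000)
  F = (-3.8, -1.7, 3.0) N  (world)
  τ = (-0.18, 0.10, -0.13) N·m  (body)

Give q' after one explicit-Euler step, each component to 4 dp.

q' = (0.6946, -0.5324, 0.0024, 0.4838)

q⊗(0,ω) = (-0.6000000, -1.6399498, 0.1192391, -0.7914214)
q + ½dt·q⊗(0,ω), renormalized = (0.6946, -0.5324, 0.0024, 0.4838)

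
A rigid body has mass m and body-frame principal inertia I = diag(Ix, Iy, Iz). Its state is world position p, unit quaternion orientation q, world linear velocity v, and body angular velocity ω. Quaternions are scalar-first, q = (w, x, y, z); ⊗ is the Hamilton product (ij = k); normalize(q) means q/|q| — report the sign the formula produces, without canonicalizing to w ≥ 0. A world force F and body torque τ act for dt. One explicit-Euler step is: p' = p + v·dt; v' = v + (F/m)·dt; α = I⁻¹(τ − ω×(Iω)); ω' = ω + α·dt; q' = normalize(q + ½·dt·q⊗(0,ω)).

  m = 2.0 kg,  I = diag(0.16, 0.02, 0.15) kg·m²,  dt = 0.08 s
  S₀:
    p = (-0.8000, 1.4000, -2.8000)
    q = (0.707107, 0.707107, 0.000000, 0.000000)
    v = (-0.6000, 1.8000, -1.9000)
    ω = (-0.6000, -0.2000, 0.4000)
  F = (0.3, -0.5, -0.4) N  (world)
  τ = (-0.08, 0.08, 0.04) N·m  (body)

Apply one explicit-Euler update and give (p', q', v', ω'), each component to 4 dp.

a = (0.1500, -0.2500, -0.2000)
p' = p + v·dt = (-0.8480, 1.5440, -2.9520)
v' = v + a·dt = (-0.5880, 1.7800, -1.9160)
α = I⁻¹(τ − ω×Iω) = (-0.4350, 4.1200, 0.3787)
new body rate ω' = (-0.6348, 0.1296, 0.4303)
Hamilton product q⊗(0,ω) = (0.4242642, -0.4242642, -0.4242642, 0.1414214)
q + ½dt·q⊗(0,ω), renormalized = (0.7238, 0.6898, -0.0170, 0.0057)

p' = (-0.8480, 1.5440, -2.9520)
q' = (0.7238, 0.6898, -0.0170, 0.0057)
v' = (-0.5880, 1.7800, -1.9160)
ω' = (-0.6348, 0.1296, 0.4303)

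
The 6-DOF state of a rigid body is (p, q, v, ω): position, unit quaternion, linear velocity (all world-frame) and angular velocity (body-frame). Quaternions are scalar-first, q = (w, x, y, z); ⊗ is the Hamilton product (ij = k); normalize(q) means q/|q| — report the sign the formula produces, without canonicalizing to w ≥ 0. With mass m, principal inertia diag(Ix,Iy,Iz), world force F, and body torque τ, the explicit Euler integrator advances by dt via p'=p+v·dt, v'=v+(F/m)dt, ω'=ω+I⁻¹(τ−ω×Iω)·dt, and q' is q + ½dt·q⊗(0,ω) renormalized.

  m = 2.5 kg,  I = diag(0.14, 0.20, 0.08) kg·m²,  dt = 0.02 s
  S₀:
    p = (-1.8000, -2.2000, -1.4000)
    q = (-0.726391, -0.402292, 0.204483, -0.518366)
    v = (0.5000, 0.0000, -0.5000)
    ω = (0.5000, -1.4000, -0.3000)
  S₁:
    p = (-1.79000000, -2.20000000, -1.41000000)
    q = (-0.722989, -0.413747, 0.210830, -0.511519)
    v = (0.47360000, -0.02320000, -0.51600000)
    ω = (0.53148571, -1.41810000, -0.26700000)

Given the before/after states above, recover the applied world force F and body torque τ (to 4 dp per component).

F = (-3.3000, -2.9000, -2.0000)
τ = (0.1700, -0.1900, 0.0900)

Δv = v₁−v₀ = (-0.02640000, -0.02320000, -0.01600000)
m·(v₁−v₀)/dt = (-3.3000, -2.9000, -2.0000)
rate change Δω = (0.03148571, -0.01810000, 0.03300000)
applied torque τ = (0.1700, -0.1900, 0.0900)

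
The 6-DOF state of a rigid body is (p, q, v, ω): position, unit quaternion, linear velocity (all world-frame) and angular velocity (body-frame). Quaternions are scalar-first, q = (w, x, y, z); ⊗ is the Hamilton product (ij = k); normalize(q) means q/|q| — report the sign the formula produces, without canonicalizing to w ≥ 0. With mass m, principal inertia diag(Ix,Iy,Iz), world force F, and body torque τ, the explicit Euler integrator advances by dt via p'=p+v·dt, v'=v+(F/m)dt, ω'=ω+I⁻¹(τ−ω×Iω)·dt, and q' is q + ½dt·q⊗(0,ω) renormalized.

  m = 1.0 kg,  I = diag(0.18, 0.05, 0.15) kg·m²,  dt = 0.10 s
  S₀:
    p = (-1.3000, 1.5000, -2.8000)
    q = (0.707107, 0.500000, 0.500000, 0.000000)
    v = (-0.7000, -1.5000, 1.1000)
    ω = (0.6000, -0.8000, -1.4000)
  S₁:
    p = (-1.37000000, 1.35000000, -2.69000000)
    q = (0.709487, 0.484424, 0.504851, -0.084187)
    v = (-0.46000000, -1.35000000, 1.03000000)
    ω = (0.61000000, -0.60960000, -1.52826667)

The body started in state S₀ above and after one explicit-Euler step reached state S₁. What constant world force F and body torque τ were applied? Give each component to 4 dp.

F = (2.4000, 1.5000, -0.7000)
τ = (0.1300, 0.0700, -0.1300)

v₁ − v₀ = (0.24000000, 0.15000000, -0.07000000)
F = m·Δv/dt = (2.4000, 1.5000, -0.7000)
ω₁ − ω₀ = (0.01000000, 0.19040000, -0.12826667)
precession coupling = (0.1120, -0.0252, 0.0624)
I·α + gyro = (0.1300, 0.0700, -0.1300)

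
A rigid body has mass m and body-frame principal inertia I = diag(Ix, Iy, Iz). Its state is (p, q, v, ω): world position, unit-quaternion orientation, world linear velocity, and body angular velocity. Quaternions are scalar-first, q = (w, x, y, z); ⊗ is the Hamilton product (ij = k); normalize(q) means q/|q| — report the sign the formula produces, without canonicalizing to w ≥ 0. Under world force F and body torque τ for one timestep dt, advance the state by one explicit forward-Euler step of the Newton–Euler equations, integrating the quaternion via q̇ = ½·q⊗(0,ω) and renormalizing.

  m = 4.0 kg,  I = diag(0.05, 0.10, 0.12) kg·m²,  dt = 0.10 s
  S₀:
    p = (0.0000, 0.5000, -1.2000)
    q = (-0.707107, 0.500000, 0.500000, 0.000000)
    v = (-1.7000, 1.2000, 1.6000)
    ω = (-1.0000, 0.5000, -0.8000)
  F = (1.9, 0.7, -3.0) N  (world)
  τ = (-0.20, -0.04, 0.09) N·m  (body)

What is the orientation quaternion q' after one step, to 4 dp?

q' = (-0.6930, 0.5141, 0.5011, 0.0656)

2q̇ = q⊗(0,ω) = (0.2500000, 0.3071070, 0.0464465, 1.3156856)
updated quaternion q' = (-0.6930, 0.5141, 0.5011, 0.0656)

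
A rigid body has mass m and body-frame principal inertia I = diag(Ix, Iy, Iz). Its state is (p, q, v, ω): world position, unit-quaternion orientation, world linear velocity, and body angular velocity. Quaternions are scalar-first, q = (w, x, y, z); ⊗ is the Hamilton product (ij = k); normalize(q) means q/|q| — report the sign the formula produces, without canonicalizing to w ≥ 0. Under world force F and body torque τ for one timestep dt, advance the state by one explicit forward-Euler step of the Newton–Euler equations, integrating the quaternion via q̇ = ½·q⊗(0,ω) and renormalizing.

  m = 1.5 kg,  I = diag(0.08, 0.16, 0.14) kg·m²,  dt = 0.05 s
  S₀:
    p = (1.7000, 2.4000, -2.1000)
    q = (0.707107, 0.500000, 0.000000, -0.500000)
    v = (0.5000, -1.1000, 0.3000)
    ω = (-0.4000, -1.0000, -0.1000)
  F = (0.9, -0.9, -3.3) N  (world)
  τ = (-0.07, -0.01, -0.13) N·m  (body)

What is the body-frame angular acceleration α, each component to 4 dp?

ω×(Iω) gyroscopic = (-0.0020, -0.0024, 0.0320)
α = I⁻¹(τ − ω×Iω) = (-0.8500, -0.0475, -1.1571)

α = (-0.8500, -0.0475, -1.1571)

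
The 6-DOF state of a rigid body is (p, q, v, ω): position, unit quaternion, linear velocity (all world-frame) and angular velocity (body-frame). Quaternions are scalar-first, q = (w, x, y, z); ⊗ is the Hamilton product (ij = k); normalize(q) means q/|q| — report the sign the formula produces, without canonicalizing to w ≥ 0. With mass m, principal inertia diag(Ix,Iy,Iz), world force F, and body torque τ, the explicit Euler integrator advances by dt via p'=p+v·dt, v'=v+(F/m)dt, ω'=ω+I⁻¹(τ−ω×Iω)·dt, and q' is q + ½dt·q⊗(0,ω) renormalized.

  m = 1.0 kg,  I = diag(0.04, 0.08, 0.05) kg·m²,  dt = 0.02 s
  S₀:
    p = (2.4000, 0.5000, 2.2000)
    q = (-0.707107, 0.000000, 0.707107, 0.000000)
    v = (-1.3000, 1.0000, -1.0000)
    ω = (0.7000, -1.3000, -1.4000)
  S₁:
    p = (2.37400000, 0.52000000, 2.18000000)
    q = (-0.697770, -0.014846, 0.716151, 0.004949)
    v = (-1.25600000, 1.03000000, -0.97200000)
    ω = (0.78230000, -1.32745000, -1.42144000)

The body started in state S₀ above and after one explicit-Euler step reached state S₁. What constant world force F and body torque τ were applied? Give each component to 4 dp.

F = (2.2000, 1.5000, 1.4000)
τ = (0.1100, -0.1000, -0.0900)

Δω = ω₁−ω₀ = (0.08230000, -0.02745000, -0.02144000)
I·α + gyro = (0.1100, -0.1000, -0.0900)
Δv = v₁−v₀ = (0.04400000, 0.03000000, 0.02800000)
F = m·Δv/dt = (2.2000, 1.5000, 1.4000)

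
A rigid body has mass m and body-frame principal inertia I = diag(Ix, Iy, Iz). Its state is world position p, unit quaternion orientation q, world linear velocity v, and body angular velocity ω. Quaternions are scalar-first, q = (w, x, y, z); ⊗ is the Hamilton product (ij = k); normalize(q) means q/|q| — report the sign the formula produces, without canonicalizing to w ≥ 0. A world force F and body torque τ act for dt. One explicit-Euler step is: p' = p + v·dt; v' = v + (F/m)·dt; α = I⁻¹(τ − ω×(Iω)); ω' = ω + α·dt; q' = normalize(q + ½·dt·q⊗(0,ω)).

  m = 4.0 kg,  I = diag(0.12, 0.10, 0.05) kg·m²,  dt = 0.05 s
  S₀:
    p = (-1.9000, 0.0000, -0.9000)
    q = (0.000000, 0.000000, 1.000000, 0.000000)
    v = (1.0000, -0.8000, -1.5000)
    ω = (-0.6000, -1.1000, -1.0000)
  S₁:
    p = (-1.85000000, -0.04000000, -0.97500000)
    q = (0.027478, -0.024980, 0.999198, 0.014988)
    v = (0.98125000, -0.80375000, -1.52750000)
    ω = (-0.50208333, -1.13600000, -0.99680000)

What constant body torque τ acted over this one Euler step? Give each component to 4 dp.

rate change Δω = (0.09791667, -0.03600000, 0.00320000)
τ = I·(Δω/dt) + ω₀×(Iω₀) = (0.1800, -0.0300, -0.0100)

τ = (0.1800, -0.0300, -0.0100)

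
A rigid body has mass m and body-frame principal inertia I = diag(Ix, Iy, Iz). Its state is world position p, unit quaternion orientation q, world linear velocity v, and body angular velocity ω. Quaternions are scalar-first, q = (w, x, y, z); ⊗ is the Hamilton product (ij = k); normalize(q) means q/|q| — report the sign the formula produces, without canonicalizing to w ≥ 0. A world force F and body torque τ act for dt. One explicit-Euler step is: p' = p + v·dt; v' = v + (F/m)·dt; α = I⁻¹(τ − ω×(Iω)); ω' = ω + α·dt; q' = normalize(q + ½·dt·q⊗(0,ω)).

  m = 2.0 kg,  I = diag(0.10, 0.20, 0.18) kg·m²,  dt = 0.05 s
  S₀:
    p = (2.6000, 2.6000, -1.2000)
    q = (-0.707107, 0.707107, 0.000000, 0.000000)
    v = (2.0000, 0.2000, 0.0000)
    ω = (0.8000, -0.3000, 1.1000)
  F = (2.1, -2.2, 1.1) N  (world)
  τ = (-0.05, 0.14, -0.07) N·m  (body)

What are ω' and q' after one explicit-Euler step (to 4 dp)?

ω' = (0.7717, -0.2474, 1.0872)
q' = (-0.7208, 0.6925, -0.0141, -0.0247)

ω×(Iω) gyroscopic = (0.0066, -0.0704, -0.0240)
(τ − ω×Iω)/I = (-0.5660, 1.0520, -0.2556)
ω + α·dt = (0.7717, -0.2474, 1.0872)
Hamilton product q⊗(0,ω) = (-0.5656856, -0.5656856, -0.5656856, -0.9899498)
q' = normalize(q + ½dt·q⊗(0,ω)) = (-0.7208, 0.6925, -0.0141, -0.0247)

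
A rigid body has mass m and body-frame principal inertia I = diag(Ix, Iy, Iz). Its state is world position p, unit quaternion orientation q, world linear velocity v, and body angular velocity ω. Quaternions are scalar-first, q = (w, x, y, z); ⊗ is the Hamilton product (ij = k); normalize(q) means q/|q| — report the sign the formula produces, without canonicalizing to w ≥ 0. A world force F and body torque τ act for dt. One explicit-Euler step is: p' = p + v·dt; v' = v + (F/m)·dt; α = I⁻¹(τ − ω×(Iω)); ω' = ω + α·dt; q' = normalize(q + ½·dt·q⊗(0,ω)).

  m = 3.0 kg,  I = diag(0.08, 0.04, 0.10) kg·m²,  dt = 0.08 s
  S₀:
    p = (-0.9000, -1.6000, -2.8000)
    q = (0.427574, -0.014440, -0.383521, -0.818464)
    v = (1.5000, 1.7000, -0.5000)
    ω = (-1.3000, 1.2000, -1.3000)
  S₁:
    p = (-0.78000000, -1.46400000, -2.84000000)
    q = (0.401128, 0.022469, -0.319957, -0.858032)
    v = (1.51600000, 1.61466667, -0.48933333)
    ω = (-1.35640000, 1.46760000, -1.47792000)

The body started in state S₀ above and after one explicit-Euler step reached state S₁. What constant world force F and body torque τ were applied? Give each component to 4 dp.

v₁ − v₀ = (0.01600000, -0.08533333, 0.01066667)
applied force F = (0.6000, -3.2000, 0.4000)
rate change Δω = (-0.05640000, 0.26760000, -0.17792000)
gyro term ω₀×Iω₀ = (-0.0936, -0.0338, 0.0624)
applied torque τ = (-0.1500, 0.1000, -0.1600)

F = (0.6000, -3.2000, 0.4000)
τ = (-0.1500, 0.1000, -0.1600)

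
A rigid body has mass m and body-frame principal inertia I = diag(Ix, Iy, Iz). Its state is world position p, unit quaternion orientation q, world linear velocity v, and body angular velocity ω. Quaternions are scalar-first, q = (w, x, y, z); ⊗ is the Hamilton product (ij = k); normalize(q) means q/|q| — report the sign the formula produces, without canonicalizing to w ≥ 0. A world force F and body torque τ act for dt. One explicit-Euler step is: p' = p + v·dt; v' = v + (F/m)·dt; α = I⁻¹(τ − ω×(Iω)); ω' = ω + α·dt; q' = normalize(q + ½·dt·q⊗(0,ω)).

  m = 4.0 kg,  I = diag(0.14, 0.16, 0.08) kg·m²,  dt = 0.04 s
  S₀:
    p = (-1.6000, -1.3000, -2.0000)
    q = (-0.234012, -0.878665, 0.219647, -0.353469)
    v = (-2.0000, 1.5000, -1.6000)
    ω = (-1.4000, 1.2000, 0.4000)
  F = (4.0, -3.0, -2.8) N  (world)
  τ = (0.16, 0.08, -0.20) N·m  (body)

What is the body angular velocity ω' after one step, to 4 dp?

ω×(Iω) gyroscopic = (-0.0384, -0.0336, -0.0336)
α = I⁻¹(τ − ω×Iω) = (1.4171, 0.7100, -2.0800)
ω + α·dt = (-1.3433, 1.2284, 0.3168)

ω' = (-1.3433, 1.2284, 0.3168)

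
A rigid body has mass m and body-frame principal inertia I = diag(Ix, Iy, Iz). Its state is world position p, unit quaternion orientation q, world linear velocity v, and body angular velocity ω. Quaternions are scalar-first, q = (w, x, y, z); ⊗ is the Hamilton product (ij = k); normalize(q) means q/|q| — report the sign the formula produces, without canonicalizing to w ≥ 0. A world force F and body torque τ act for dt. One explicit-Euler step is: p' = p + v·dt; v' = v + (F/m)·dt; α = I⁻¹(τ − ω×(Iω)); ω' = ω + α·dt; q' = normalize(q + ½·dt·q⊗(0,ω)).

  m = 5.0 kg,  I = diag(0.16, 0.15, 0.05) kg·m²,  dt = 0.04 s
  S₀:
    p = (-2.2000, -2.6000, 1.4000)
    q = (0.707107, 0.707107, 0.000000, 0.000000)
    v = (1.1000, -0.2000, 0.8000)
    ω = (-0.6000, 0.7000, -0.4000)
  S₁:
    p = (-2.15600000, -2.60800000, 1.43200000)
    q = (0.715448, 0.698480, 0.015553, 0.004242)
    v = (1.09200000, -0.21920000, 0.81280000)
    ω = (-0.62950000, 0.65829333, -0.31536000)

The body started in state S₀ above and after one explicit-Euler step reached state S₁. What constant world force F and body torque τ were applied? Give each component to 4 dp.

F = (-1.0000, -2.4000, 1.6000)
τ = (-0.0900, -0.1300, 0.1100)

Δω = ω₁−ω₀ = (-0.02950000, -0.04170667, 0.08464000)
gyro term ω₀×Iω₀ = (0.0280, 0.0264, 0.0042)
τ = I·(Δω/dt) + ω₀×(Iω₀) = (-0.0900, -0.1300, 0.1100)
Δv = v₁−v₀ = (-0.00800000, -0.01920000, 0.01280000)
F = m·Δv/dt = (-1.0000, -2.4000, 1.6000)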